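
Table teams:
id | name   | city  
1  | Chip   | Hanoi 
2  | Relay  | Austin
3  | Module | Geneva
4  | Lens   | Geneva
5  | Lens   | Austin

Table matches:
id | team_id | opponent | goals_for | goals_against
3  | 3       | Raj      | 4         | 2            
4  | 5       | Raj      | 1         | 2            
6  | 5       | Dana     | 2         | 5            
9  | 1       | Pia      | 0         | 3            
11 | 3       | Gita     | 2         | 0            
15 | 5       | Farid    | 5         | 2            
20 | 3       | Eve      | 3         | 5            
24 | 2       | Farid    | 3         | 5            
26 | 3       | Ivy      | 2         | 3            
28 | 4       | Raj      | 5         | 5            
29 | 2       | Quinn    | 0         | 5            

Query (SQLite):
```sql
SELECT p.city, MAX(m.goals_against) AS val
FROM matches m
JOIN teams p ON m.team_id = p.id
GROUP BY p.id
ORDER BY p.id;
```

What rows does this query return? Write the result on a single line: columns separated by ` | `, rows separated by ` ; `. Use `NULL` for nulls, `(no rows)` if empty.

Hanoi | 3 ; Austin | 5 ; Geneva | 5 ; Geneva | 5 ; Austin | 5

Join each matches row to its teams via team_id.
Group joined rows by teams.id; compute MAX(m.goals_against) per group.
  1: ids {9} → MAX(m.goals_against)=3
  2: ids {24, 29} → MAX(m.goals_against)=5
  3: ids {3, 11, 20, 26} → MAX(m.goals_against)=5
  4: ids {28} → MAX(m.goals_against)=5
  5: ids {4, 6, 15} → MAX(m.goals_against)=5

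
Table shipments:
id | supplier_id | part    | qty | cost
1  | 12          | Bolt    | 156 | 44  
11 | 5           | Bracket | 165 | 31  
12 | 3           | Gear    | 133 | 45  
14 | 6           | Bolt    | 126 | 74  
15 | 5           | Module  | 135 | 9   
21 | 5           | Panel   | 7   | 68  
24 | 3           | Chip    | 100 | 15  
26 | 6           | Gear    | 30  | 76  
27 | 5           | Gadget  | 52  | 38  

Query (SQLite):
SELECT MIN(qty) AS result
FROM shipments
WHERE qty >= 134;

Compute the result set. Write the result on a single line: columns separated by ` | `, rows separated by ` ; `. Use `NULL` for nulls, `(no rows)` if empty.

135

Rows where qty >= 134 → qty values: [156, 165, 135].
MIN of non-NULL values = 135.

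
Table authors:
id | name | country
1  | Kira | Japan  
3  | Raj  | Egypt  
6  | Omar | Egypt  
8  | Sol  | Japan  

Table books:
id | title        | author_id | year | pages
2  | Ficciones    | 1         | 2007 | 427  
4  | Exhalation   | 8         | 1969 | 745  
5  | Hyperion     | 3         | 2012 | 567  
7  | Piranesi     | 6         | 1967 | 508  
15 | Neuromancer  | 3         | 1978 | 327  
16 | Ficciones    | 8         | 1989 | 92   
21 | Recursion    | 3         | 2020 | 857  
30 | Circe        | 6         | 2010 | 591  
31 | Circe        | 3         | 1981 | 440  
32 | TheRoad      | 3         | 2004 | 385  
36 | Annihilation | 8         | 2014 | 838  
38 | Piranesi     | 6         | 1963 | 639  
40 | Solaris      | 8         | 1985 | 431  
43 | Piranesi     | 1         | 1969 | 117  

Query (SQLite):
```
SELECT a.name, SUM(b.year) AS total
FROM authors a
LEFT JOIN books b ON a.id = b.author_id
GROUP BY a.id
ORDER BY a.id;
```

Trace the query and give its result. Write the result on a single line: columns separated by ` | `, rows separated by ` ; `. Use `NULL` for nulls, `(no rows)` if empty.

Kira | 3976 ; Raj | 9995 ; Omar | 5940 ; Sol | 7957

LEFT JOIN keeps every authors row; unmatched ones get NULL for books columns.
Group by authors.id and compute SUM(b.year). SUM over an all-NULL group is NULL.
  1: ids {2, 43} → SUM(b.year)=3976
  3: ids {5, 15, 21, 31, 32} → SUM(b.year)=9995
  6: ids {7, 30, 38} → SUM(b.year)=5940
  8: ids {4, 16, 36, 40} → SUM(b.year)=7957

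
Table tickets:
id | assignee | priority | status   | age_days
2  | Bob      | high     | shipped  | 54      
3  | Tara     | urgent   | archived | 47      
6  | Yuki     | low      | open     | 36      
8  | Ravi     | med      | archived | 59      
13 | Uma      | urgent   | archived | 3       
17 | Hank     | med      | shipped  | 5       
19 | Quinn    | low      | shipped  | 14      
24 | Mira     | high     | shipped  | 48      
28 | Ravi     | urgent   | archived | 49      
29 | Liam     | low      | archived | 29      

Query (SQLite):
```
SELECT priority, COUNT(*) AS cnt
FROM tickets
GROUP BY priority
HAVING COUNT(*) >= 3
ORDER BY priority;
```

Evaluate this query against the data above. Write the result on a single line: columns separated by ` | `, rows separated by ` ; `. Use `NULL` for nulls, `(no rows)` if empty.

Partition tickets by priority; compute COUNT(*) within each group.
HAVING: keep groups with count ≥ 3.
  high: ids {2, 24} → COUNT(*)=2
  low: ids {6, 19, 29} → COUNT(*)=3
  med: ids {8, 17} → COUNT(*)=2
  urgent: ids {3, 13, 28} → COUNT(*)=3

low | 3 ; urgent | 3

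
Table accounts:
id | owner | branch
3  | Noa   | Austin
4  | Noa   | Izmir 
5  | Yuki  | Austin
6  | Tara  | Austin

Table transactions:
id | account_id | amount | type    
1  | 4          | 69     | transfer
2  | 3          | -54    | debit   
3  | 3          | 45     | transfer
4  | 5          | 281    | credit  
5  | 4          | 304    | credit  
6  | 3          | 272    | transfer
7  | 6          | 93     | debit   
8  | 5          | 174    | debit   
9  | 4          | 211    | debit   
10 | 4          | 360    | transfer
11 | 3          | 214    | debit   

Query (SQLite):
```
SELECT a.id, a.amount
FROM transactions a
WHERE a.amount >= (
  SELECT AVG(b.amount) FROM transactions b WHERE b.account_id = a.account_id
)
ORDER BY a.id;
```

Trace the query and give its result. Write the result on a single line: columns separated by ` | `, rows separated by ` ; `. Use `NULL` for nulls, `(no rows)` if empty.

4 | 281 ; 5 | 304 ; 6 | 272 ; 7 | 93 ; 10 | 360 ; 11 | 214

For each transactions row a, compute AVG(amount) over rows sharing a.account_id.
Keep row a if a.amount >= that per-group AVG.
  account_id=3: AVG(amount) = 119.25
  account_id=4: AVG(amount) = 236.0
  account_id=5: AVG(amount) = 227.5
  account_id=6: AVG(amount) = 93.0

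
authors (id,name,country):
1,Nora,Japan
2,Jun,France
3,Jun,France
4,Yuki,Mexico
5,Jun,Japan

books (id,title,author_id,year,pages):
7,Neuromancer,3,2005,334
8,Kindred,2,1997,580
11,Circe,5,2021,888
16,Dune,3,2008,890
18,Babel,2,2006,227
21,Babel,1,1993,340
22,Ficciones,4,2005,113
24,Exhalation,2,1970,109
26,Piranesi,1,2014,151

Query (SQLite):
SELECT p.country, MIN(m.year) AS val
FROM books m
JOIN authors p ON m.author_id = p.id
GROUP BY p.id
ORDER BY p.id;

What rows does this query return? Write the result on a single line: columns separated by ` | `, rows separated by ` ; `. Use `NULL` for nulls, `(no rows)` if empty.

Japan | 1993 ; France | 1970 ; France | 2005 ; Mexico | 2005 ; Japan | 2021

Join each books row to its authors via author_id.
Group joined rows by authors.id; compute MIN(m.year) per group.
  1: ids {21, 26} → MIN(m.year)=1993
  2: ids {8, 18, 24} → MIN(m.year)=1970
  3: ids {7, 16} → MIN(m.year)=2005
  4: ids {22} → MIN(m.year)=2005
  5: ids {11} → MIN(m.year)=2021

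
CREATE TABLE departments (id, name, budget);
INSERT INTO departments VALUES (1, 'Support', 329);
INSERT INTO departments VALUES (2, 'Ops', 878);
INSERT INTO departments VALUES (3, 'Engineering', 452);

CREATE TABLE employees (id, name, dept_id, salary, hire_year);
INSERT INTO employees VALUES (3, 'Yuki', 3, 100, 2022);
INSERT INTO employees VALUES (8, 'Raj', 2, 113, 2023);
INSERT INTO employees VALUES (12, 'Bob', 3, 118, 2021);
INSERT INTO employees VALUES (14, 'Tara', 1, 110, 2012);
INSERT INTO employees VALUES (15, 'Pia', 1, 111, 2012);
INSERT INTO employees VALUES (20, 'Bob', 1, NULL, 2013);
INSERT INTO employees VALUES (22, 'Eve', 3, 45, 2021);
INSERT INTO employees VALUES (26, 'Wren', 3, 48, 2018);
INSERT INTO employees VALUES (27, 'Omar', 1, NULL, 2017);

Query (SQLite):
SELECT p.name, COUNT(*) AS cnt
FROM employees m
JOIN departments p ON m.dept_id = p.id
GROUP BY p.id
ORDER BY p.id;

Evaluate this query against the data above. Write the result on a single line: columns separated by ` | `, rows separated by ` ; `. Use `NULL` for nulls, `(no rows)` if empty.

Support | 4 ; Ops | 1 ; Engineering | 4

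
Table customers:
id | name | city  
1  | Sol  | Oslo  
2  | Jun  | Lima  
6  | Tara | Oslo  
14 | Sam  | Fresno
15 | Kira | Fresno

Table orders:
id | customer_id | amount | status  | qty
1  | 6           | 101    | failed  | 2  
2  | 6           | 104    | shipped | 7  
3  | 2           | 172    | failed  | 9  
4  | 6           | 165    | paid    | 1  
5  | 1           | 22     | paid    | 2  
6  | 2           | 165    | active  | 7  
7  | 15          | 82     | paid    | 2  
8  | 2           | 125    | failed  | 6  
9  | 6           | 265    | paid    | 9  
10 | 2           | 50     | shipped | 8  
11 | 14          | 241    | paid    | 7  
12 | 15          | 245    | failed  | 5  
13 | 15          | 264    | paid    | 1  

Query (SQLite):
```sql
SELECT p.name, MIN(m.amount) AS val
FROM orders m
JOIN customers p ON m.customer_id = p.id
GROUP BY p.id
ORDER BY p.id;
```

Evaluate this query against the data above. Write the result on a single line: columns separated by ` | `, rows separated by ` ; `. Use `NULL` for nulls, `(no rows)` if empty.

Sol | 22 ; Jun | 50 ; Tara | 101 ; Sam | 241 ; Kira | 82

Join each orders row to its customers via customer_id.
Group joined rows by customers.id; compute MIN(m.amount) per group.
  1: ids {5} → MIN(m.amount)=22
  2: ids {3, 6, 8, 10} → MIN(m.amount)=50
  6: ids {1, 2, 4, 9} → MIN(m.amount)=101
  14: ids {11} → MIN(m.amount)=241
  15: ids {7, 12, 13} → MIN(m.amount)=82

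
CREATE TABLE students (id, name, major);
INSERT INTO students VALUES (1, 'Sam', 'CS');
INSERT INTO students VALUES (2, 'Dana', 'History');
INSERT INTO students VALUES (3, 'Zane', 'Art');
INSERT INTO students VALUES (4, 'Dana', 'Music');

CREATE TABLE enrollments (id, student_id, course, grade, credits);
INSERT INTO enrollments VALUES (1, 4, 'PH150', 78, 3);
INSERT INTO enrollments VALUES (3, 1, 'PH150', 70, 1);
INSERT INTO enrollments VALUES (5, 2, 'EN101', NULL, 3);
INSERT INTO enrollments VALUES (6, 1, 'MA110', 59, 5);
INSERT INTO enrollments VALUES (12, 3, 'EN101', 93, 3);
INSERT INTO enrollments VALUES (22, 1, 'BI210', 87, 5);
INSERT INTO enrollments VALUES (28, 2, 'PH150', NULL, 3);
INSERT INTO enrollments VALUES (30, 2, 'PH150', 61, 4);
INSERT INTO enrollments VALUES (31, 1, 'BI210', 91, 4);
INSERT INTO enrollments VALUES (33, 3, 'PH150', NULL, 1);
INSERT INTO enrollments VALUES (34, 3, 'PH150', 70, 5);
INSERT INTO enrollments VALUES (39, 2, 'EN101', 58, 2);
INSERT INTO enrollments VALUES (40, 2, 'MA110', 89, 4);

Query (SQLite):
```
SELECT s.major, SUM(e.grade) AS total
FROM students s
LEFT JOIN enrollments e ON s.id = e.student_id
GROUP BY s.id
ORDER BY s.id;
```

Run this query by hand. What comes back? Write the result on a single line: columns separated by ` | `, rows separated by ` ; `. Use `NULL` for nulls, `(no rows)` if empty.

CS | 307 ; History | 208 ; Art | 163 ; Music | 78

LEFT JOIN keeps every students row; unmatched ones get NULL for enrollments columns.
Group by students.id and compute SUM(e.grade). SUM over an all-NULL group is NULL.
  1: ids {3, 6, 22, 31} → SUM(e.grade)=307
  2: ids {5, 28, 30, 39, 40} → SUM(e.grade)=208
  3: ids {12, 33, 34} → SUM(e.grade)=163
  4: ids {1} → SUM(e.grade)=78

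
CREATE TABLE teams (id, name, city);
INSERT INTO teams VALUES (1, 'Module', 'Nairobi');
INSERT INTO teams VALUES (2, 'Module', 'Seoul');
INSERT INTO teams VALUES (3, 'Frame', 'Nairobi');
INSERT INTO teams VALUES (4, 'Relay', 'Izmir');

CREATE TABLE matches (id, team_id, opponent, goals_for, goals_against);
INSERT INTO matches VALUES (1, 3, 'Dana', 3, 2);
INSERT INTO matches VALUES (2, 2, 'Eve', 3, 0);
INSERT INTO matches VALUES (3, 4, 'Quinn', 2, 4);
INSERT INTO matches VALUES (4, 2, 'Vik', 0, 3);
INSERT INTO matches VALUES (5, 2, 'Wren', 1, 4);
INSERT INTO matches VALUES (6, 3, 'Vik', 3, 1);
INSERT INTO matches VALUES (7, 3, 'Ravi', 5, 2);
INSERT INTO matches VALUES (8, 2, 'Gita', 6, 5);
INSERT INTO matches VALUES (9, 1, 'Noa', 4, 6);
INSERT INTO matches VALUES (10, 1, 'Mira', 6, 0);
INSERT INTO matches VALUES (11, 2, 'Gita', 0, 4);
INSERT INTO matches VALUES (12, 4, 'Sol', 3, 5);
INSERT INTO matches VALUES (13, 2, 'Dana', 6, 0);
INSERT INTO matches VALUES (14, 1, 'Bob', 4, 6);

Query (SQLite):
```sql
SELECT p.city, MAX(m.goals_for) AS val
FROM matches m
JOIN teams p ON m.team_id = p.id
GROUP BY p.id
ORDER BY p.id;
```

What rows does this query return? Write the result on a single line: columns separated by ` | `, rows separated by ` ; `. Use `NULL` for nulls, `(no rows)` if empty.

Nairobi | 6 ; Seoul | 6 ; Nairobi | 5 ; Izmir | 3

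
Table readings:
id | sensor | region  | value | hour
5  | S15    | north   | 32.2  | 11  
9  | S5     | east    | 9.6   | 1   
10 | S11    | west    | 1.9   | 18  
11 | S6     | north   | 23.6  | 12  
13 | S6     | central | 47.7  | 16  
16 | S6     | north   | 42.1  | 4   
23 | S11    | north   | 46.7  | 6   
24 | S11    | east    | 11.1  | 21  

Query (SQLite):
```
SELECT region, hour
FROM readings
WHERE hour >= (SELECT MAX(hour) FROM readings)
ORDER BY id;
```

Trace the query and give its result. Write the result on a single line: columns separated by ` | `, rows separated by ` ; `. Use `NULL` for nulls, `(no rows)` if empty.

east | 21

Scalar subquery: MAX(hour) over all readings rows = 21.
Keep rows where hour >= that value.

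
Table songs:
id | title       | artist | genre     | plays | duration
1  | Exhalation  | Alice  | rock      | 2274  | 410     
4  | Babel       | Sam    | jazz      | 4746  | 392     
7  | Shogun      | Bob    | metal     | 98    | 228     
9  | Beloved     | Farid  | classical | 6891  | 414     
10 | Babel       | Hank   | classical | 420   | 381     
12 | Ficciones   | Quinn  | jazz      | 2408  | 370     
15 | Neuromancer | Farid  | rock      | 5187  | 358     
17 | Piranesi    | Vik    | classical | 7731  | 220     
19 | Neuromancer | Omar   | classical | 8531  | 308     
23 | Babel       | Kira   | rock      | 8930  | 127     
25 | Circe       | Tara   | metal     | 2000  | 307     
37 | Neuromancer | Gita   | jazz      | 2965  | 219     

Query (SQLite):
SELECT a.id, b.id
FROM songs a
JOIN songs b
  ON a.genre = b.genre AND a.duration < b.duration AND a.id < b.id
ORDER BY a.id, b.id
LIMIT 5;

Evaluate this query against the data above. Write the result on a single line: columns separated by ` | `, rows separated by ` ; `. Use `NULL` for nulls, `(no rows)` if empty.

Pairs (a,b) with same genre, a.duration < b.duration, a.id < b.id.
genre groups: classical:{9,10,17,19} jazz:{4,12,37} metal:{7,25} rock:{1,15,23}
Ordered by (a.id, b.id); first 5.

7 | 25 ; 17 | 19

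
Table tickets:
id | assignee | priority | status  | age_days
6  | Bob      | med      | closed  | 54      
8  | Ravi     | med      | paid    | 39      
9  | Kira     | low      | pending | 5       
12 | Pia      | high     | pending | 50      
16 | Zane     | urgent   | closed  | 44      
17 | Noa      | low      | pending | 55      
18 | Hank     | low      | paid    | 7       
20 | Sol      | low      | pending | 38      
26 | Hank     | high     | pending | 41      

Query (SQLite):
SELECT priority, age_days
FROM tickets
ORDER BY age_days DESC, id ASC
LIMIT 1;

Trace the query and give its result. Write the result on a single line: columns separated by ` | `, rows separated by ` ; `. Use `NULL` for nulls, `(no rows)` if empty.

Sort by age_days desc, tiebreak id asc: (55, id=17), (54, id=6), (50, id=12), (44, id=16) …. Take first 1.

low | 55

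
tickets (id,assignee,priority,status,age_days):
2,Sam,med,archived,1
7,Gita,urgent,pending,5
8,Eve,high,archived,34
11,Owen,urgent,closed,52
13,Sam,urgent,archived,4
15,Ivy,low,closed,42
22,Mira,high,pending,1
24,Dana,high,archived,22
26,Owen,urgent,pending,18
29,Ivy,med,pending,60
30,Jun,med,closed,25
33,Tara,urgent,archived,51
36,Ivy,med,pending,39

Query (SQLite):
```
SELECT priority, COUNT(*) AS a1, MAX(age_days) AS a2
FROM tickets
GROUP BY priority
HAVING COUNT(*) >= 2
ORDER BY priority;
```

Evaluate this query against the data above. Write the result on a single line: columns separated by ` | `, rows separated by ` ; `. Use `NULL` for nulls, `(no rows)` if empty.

high | 3 | 34 ; med | 4 | 60 ; urgent | 5 | 52

Group tickets by priority.
Per group compute: COUNT(*), MAX(age_days).
HAVING: drop groups with fewer than 2 rows.
  high: ids {8, 22, 24} → COUNT(*)=3, MAX(age_days)=34
  low: ids {15} → COUNT(*)=1, MAX(age_days)=42
  med: ids {2, 29, 30, 36} → COUNT(*)=4, MAX(age_days)=60
  urgent: ids {7, 11, 13, 26, 33} → COUNT(*)=5, MAX(age_days)=52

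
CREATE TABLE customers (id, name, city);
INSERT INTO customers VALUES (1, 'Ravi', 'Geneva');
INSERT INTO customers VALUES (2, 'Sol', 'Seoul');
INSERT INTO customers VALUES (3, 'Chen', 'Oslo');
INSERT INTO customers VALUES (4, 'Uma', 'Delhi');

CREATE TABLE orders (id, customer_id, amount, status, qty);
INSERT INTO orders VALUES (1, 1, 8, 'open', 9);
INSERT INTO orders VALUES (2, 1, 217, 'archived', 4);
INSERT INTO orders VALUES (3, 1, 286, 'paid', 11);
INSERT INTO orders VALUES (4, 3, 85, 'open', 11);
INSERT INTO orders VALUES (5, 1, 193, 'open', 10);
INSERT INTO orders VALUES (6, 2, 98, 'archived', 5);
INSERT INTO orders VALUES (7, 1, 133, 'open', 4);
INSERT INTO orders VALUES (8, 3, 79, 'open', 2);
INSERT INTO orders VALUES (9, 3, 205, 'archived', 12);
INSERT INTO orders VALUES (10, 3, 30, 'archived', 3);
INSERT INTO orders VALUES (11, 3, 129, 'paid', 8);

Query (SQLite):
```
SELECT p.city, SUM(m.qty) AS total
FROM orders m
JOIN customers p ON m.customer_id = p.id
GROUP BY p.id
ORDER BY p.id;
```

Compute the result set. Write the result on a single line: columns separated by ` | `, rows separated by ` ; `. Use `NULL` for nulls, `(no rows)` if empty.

Geneva | 38 ; Seoul | 5 ; Oslo | 36

Join each orders row to its customers via customer_id.
Group joined rows by customers.id; compute SUM(m.qty) per group.
  1: ids {1, 2, 3, 5, 7} → SUM(m.qty)=38
  2: ids {6} → SUM(m.qty)=5
  3: ids {4, 8, 9, 10, 11} → SUM(m.qty)=36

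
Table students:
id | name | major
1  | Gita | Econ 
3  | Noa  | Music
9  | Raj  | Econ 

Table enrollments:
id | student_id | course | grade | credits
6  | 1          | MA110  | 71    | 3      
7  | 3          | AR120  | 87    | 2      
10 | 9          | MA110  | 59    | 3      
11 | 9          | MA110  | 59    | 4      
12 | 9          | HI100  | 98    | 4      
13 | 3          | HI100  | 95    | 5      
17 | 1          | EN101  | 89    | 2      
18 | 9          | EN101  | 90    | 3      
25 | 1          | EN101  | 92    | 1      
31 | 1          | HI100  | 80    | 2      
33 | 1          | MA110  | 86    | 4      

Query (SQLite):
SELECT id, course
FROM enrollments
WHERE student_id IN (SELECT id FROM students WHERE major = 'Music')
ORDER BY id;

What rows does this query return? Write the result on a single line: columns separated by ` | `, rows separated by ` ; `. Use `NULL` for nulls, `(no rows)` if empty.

7 | AR120 ; 13 | HI100

Inner query: students.id where major = 'Music'.
Outer: keep enrollments rows whose student_id is in that set.
Inner query → {3}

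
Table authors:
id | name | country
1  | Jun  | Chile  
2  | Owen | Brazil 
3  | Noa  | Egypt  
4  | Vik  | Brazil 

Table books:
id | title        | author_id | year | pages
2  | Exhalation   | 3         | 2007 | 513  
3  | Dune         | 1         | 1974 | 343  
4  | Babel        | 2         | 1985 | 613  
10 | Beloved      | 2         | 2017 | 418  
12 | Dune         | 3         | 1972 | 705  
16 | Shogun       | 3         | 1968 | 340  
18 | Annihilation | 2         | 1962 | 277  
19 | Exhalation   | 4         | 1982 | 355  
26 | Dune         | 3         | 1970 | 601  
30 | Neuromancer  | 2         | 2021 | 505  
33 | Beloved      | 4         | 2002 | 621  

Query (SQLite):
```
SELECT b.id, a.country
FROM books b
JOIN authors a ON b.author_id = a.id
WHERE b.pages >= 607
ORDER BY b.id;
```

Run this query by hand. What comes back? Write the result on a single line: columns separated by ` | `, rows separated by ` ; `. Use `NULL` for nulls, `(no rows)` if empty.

Each books row matches the authors row where author_id = authors.id.
Then keep rows with b.pages >= 607.

4 | Brazil ; 12 | Egypt ; 33 | Brazil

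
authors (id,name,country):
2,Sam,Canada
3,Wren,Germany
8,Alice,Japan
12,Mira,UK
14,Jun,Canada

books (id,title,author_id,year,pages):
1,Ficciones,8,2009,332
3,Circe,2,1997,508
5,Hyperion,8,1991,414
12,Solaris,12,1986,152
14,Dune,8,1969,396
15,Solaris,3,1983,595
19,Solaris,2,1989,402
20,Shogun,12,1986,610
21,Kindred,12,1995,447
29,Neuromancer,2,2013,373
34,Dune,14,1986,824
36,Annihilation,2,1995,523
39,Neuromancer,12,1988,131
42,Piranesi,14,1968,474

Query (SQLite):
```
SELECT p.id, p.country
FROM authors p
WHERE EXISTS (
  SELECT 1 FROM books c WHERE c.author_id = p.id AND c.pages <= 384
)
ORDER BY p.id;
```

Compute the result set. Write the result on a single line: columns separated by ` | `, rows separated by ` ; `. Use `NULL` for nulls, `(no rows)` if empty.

For each authors row, check whether any books with matching author_id has pages <= 384.
Keep rows where that is true.

2 | Canada ; 8 | Japan ; 12 | UK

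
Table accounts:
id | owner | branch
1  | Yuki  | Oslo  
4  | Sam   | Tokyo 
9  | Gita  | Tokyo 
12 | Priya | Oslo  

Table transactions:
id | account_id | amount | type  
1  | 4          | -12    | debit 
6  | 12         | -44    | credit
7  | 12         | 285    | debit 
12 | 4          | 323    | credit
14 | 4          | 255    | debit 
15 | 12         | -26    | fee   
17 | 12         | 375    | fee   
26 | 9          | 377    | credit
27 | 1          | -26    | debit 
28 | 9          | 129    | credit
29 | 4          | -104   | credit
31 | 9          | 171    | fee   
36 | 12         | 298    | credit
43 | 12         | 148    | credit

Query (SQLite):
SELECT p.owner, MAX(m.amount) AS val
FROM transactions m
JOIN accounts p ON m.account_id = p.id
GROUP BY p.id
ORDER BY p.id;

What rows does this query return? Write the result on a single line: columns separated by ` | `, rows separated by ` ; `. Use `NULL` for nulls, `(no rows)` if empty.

Yuki | -26 ; Sam | 323 ; Gita | 377 ; Priya | 375

Join each transactions row to its accounts via account_id.
Group joined rows by accounts.id; compute MAX(m.amount) per group.
  1: ids {27} → MAX(m.amount)=-26
  4: ids {1, 12, 14, 29} → MAX(m.amount)=323
  9: ids {26, 28, 31} → MAX(m.amount)=377
  12: ids {6, 7, 15, 17, 36, 43} → MAX(m.amount)=375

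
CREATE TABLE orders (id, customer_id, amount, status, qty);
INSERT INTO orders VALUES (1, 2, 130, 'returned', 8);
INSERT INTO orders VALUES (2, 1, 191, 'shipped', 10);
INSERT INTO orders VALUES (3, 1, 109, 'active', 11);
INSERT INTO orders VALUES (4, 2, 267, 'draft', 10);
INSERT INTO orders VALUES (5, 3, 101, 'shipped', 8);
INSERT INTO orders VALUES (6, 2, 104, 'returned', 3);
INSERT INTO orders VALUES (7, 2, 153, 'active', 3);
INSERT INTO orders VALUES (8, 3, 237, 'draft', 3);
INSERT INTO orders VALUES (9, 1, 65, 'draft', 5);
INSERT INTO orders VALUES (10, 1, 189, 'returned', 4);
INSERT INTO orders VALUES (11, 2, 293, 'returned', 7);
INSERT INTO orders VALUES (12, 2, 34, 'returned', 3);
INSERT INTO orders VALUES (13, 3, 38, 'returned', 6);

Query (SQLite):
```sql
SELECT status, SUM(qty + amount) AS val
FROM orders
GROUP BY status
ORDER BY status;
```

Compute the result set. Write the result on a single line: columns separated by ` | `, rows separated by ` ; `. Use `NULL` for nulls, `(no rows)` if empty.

active | 276 ; draft | 587 ; returned | 819 ; shipped | 310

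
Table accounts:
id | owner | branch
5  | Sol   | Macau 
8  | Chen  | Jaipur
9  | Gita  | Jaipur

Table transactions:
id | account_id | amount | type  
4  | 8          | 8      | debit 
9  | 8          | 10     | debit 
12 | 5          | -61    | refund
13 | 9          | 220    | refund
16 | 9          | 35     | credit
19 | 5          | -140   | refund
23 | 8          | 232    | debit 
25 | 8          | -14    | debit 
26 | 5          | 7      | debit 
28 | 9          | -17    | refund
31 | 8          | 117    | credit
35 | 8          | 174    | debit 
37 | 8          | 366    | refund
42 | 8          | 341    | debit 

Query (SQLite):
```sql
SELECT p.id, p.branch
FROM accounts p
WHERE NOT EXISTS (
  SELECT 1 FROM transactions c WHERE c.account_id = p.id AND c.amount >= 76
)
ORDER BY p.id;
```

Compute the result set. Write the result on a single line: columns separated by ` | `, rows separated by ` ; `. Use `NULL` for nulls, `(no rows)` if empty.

5 | Macau

For each accounts row, check whether any transactions with matching account_id has amount >= 76.
Keep rows where that is false.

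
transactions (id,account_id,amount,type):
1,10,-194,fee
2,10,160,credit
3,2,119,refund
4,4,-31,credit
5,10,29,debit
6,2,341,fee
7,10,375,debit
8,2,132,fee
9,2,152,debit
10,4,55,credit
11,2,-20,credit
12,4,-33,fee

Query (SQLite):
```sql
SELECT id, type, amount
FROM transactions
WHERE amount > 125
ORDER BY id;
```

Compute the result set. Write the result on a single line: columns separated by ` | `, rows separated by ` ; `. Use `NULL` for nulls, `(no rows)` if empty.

2 | credit | 160 ; 6 | fee | 341 ; 7 | debit | 375 ; 8 | fee | 132 ; 9 | debit | 152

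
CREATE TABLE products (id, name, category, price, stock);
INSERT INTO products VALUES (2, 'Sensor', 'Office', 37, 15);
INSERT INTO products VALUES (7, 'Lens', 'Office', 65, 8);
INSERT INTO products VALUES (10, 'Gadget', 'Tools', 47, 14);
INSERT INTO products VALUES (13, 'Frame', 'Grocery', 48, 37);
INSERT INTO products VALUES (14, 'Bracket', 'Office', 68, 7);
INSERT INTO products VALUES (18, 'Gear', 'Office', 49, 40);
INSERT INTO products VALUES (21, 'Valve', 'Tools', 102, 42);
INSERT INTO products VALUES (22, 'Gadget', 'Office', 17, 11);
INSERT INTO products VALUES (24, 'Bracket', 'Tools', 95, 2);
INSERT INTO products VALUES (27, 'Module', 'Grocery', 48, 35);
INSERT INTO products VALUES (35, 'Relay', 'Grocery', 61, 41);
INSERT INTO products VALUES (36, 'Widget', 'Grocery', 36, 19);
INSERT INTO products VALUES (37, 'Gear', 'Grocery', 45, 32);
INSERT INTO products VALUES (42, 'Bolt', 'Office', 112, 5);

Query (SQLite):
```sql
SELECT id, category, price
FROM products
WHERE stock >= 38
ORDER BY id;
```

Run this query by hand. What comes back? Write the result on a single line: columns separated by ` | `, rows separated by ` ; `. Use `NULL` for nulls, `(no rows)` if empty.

18 | Office | 49 ; 21 | Tools | 102 ; 35 | Grocery | 61

stock >= 38: ids {18, 21, 35}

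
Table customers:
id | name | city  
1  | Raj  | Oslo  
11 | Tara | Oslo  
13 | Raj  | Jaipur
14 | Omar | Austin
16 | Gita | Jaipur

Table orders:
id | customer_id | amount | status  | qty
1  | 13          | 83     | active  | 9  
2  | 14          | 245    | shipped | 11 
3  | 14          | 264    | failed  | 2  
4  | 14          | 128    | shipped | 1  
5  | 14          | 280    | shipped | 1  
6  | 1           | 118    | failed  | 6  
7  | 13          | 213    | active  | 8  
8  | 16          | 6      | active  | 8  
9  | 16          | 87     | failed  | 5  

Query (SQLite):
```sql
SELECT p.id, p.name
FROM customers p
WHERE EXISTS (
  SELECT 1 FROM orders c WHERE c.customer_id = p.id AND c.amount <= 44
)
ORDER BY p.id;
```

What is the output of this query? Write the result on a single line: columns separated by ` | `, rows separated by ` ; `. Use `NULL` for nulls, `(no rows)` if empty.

16 | Gita

For each customers row, check whether any orders with matching customer_id has amount <= 44.
Keep rows where that is true.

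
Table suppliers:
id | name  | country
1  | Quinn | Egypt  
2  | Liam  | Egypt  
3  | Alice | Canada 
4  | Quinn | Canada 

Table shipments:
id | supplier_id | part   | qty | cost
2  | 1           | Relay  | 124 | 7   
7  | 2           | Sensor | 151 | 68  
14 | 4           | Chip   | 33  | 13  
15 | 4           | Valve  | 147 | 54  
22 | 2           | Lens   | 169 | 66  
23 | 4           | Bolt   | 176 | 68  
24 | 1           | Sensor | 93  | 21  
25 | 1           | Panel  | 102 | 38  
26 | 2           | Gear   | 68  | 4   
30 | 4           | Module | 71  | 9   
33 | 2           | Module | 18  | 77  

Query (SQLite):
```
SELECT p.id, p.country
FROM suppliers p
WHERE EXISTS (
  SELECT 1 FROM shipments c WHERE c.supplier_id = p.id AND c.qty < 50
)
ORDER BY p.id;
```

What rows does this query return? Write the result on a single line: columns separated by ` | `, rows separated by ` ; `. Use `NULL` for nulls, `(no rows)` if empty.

For each suppliers row, check whether any shipments with matching supplier_id has qty < 50.
Keep rows where that is true.

2 | Egypt ; 4 | Canada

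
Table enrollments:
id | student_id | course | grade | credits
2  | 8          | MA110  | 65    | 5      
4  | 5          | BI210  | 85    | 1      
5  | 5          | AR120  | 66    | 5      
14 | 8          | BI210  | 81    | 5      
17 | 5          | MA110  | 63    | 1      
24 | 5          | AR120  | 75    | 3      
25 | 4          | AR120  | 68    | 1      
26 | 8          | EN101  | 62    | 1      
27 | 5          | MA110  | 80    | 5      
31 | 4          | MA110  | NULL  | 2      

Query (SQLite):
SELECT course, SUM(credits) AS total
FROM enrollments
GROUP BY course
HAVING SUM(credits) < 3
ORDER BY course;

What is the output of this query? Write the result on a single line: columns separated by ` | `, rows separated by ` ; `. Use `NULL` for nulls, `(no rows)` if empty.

EN101 | 1

Partition enrollments by course; compute SUM(credits) within each group.
HAVING: keep groups where SUM(credits) < 3.
  AR120: ids {5, 24, 25} → SUM(credits)=9
  BI210: ids {4, 14} → SUM(credits)=6
  EN101: ids {26} → SUM(credits)=1
  MA110: ids {2, 17, 27, 31} → SUM(credits)=13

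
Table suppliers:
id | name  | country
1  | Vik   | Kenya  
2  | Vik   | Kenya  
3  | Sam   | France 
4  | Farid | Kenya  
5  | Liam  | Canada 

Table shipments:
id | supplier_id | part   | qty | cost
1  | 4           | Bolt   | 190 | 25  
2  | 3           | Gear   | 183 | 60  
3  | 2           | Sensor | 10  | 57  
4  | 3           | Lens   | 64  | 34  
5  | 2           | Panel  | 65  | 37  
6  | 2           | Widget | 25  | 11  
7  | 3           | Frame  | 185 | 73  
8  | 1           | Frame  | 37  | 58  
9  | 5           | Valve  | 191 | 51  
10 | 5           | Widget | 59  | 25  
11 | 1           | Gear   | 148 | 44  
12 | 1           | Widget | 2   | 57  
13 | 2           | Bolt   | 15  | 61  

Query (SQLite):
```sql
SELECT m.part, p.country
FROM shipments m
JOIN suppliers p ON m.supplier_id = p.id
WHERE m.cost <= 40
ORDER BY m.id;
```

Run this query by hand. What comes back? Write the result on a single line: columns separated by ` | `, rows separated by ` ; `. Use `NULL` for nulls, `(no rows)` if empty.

Each shipments row matches the suppliers row where supplier_id = suppliers.id.
Then keep rows with m.cost <= 40.

Bolt | Kenya ; Lens | France ; Panel | Kenya ; Widget | Kenya ; Widget | Canada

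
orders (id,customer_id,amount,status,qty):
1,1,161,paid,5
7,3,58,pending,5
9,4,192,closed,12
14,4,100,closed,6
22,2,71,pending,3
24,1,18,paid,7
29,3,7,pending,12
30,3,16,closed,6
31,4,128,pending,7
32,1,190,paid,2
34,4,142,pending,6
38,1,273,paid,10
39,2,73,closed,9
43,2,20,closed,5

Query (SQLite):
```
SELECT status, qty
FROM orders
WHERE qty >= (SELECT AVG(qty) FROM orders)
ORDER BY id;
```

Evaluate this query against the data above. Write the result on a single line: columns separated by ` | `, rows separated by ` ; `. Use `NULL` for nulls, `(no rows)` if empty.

closed | 12 ; paid | 7 ; pending | 12 ; pending | 7 ; paid | 10 ; closed | 9

Scalar subquery: AVG(qty) over all orders rows = 6.785714 (≈; comparison uses full precision).
Keep rows where qty >= that value.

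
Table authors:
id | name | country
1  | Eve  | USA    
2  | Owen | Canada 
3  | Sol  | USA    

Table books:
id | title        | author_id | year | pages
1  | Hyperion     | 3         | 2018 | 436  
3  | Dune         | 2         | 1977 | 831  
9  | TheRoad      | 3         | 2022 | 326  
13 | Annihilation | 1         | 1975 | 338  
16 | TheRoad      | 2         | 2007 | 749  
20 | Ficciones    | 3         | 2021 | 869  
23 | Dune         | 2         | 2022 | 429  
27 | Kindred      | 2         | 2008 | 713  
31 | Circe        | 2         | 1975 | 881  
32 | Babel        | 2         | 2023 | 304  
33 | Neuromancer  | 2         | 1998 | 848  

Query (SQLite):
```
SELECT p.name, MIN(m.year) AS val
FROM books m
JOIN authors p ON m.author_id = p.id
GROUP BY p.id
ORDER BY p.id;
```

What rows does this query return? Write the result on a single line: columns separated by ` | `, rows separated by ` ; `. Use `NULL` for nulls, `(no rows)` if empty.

Eve | 1975 ; Owen | 1975 ; Sol | 2018

Join each books row to its authors via author_id.
Group joined rows by authors.id; compute MIN(m.year) per group.
  1: ids {13} → MIN(m.year)=1975
  2: ids {3, 16, 23, 27, 31, 32, 33} → MIN(m.year)=1975
  3: ids {1, 9, 20} → MIN(m.year)=2018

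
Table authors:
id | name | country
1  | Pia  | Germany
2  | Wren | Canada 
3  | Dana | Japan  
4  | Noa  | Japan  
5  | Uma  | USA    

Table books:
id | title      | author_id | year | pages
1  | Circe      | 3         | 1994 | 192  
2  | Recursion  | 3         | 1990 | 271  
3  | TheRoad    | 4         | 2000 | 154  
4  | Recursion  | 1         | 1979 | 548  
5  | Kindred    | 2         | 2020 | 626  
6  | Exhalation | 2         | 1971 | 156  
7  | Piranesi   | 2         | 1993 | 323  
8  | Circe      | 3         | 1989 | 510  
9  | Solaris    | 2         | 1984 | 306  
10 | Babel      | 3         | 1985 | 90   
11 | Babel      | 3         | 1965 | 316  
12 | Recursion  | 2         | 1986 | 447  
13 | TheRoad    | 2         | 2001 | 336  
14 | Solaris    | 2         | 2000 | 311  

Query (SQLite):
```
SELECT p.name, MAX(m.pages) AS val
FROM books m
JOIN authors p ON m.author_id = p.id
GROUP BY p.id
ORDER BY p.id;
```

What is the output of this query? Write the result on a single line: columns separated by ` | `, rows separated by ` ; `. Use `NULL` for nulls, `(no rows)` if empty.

Join each books row to its authors via author_id.
Group joined rows by authors.id; compute MAX(m.pages) per group.
  1: ids {4} → MAX(m.pages)=548
  2: ids {5, 6, 7, 9, 12, 13, 14} → MAX(m.pages)=626
  3: ids {1, 2, 8, 10, 11} → MAX(m.pages)=510
  4: ids {3} → MAX(m.pages)=154

Pia | 548 ; Wren | 626 ; Dana | 510 ; Noa | 154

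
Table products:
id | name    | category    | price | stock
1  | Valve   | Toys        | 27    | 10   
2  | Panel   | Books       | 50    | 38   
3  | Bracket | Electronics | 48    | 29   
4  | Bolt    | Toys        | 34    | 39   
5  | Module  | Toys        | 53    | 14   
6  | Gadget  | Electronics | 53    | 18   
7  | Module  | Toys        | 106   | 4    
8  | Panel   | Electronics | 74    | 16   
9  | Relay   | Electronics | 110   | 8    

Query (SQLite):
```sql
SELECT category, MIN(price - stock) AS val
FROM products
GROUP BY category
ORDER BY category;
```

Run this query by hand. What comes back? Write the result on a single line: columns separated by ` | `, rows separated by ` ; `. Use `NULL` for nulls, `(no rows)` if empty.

Books | 12 ; Electronics | 19 ; Toys | -5

For each row compute price - stock.
Group by category; take MIN of the expression per group.
  Books: ids {2} → MIN(price - stock)=12
  Electronics: ids {3, 6, 8, 9} → MIN(price - stock)=19
  Toys: ids {1, 4, 5, 7} → MIN(price - stock)=-5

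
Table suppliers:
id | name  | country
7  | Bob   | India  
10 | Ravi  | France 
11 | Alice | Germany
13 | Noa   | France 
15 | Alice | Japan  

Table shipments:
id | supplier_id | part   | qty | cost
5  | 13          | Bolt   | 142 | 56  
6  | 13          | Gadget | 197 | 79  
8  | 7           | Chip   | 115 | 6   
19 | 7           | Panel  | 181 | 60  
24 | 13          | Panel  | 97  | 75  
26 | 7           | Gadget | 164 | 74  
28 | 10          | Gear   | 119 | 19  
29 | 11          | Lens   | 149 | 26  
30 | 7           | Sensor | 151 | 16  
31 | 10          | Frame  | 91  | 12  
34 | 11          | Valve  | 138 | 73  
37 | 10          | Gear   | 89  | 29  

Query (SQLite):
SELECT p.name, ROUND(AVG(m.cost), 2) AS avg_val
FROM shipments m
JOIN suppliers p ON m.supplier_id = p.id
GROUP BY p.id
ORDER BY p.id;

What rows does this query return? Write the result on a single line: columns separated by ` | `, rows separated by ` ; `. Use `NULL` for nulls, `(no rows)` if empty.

Bob | 39 ; Ravi | 20 ; Alice | 49.5 ; Noa | 70

Join each shipments row to its suppliers via supplier_id.
Group joined rows by suppliers.id; compute ROUND(AVG(m.cost), 2) per group.
  7: ids {8, 19, 26, 30} → ROUND(AVG(m.cost), 2)=39
  10: ids {28, 31, 37} → ROUND(AVG(m.cost), 2)=20
  11: ids {29, 34} → ROUND(AVG(m.cost), 2)=49.5
  13: ids {5, 6, 24} → ROUND(AVG(m.cost), 2)=70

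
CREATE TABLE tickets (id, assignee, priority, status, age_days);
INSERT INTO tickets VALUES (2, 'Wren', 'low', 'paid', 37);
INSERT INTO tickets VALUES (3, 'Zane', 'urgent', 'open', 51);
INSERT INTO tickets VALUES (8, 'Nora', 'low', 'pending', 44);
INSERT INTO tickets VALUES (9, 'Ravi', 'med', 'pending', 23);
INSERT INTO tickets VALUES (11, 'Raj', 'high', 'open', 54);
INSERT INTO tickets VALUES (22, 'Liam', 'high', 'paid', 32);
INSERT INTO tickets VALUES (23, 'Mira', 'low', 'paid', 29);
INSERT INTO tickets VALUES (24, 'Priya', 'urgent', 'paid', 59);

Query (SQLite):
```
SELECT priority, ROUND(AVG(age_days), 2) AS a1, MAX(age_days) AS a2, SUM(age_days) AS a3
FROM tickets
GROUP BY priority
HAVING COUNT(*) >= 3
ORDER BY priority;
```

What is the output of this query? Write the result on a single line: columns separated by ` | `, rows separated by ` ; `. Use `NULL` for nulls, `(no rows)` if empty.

Group tickets by priority.
Per group compute: ROUND(AVG(age_days), 2), MAX(age_days), SUM(age_days).
HAVING: drop groups with fewer than 3 rows.
  high: ids {11, 22} → ROUND(AVG(age_days), 2)=43, MAX(age_days)=54, SUM(age_days)=86
  low: ids {2, 8, 23} → ROUND(AVG(age_days), 2)=36.67, MAX(age_days)=44, SUM(age_days)=110
  med: ids {9} → ROUND(AVG(age_days), 2)=23, MAX(age_days)=23, SUM(age_days)=23
  urgent: ids {3, 24} → ROUND(AVG(age_days), 2)=55, MAX(age_days)=59, SUM(age_days)=110

low | 36.67 | 44 | 110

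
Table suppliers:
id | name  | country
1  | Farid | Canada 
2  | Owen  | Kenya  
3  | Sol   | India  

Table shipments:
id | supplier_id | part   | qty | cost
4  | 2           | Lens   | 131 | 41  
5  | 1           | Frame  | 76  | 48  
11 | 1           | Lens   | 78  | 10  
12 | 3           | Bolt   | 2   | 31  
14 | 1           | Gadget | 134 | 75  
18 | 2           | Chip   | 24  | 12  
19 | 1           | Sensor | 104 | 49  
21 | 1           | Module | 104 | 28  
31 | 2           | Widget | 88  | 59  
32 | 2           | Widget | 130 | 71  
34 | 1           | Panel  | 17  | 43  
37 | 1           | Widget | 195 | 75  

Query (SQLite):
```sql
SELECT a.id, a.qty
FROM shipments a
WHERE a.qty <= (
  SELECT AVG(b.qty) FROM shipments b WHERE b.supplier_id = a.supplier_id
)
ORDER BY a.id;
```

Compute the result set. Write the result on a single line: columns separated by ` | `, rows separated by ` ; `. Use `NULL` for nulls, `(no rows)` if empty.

For each shipments row a, compute AVG(qty) over rows sharing a.supplier_id.
Keep row a if a.qty <= that per-group AVG.
  supplier_id=1: AVG(qty) = 101.142857
  supplier_id=2: AVG(qty) = 93.25
  supplier_id=3: AVG(qty) = 2.0

5 | 76 ; 11 | 78 ; 12 | 2 ; 18 | 24 ; 31 | 88 ; 34 | 17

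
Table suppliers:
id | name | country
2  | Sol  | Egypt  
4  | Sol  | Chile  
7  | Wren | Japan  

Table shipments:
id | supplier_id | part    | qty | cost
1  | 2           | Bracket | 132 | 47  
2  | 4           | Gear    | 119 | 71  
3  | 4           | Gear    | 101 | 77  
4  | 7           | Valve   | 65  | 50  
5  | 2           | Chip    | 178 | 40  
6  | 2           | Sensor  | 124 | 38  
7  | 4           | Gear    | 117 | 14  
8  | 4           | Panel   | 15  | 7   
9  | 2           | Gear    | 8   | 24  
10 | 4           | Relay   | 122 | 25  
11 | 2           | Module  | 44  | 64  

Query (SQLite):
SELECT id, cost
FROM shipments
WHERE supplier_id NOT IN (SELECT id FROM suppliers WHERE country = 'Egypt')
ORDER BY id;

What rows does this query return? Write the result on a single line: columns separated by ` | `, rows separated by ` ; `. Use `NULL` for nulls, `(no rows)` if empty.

2 | 71 ; 3 | 77 ; 4 | 50 ; 7 | 14 ; 8 | 7 ; 10 | 25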